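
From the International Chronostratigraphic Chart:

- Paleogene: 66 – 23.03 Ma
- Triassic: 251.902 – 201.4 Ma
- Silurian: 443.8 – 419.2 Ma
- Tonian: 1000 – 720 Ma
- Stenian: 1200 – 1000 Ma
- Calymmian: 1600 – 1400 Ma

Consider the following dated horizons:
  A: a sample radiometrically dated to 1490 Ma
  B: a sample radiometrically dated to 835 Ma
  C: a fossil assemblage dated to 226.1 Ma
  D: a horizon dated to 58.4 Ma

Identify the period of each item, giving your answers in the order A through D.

A: 1490 Ma lies in 1600–1400 Ma, so Calymmian.
B: 835 Ma lies in 1000–720 Ma, so Tonian.
C: 226.1 Ma lies in 251.902–201.4 Ma, so Triassic.
D: 58.4 Ma lies in 66–23.03 Ma, so Paleogene.

A — Calymmian; B — Tonian; C — Triassic; D — Paleogene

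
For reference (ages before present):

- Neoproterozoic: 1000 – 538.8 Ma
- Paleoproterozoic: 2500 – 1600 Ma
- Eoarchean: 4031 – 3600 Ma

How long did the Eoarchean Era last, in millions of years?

4031 − 3600 = 431 million years.

431 million years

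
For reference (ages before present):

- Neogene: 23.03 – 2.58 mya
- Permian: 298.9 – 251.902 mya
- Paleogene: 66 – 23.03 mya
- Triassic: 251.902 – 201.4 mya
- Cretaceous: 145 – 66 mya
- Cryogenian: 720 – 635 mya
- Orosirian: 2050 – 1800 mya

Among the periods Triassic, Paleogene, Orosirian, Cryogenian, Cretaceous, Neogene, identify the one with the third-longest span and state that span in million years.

Start − end for each: Triassic 251.902 − 201.4 = 50.502; Paleogene 66 − 23.03 = 42.97; Orosirian 2050 − 1800 = 250; Cryogenian 720 − 635 = 85; Cretaceous 145 − 66 = 79; Neogene 23.03 − 2.58 = 20.45.
Ranking these from longest: Orosirian > Cryogenian > Cretaceous > Triassic > Paleogene > Neogene.
Position 3 in that ranking is Cretaceous, which lasted 79 Myr.

Cretaceous, 79 million years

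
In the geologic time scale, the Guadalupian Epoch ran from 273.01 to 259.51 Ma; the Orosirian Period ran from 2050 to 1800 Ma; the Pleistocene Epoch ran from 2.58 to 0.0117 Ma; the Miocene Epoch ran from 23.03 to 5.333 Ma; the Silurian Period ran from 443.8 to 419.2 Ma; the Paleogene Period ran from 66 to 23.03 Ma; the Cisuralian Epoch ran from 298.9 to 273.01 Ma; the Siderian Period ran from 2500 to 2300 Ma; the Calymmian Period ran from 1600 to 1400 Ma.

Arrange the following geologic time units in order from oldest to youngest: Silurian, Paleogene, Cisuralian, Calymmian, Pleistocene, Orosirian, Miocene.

Orosirian → Calymmian → Silurian → Cisuralian → Paleogene → Miocene → Pleistocene

Read off each span (Ma): Silurian 443.8–419.2; Paleogene 66–23.03; Cisuralian 298.9–273.01; Calymmian 1600–1400; Pleistocene 2.58–0.0117; Orosirian 2050–1800; Miocene 23.03–5.333.
Larger Ma is older, so oldest→youngest is Orosirian, Calymmian, Silurian, Cisuralian, Paleogene, Miocene, Pleistocene.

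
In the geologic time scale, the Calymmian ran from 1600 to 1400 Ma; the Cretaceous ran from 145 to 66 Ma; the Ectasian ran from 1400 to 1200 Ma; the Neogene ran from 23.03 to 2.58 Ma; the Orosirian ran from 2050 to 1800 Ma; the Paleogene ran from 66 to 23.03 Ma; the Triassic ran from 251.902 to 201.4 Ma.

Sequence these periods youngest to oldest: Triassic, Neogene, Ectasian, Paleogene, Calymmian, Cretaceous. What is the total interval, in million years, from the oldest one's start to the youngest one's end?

Start ages (Ma): Calymmian 1600, Ectasian 1400, Triassic 251.902, Cretaceous 145, Paleogene 66, Neogene 23.03.
Ordered youngest to oldest: Neogene, Paleogene, Cretaceous, Triassic, Ectasian, Calymmian.
Span = 1600 − 2.58 = 1597.42 Myr.

Neogene, Paleogene, Cretaceous, Triassic, Ectasian, Calymmian; total span 1597.42 Myr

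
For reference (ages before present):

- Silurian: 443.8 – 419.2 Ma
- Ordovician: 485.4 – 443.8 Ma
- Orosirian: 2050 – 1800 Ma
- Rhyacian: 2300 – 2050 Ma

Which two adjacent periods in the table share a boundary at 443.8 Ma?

Ordovician and Silurian

The Ordovician ends at 443.8 Ma and the Silurian begins at 443.8 Ma, so they share that boundary.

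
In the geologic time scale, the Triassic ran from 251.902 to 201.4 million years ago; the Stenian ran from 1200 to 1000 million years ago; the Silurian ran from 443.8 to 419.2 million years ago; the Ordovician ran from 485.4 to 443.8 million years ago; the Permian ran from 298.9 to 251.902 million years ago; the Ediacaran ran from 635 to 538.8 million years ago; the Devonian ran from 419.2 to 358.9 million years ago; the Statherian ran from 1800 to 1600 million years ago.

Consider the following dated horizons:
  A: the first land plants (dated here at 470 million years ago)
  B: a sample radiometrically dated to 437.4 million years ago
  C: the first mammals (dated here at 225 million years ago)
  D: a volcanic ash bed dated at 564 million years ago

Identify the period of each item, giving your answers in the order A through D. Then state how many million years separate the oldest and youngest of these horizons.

A — Ordovician; B — Silurian; C — Triassic; D — Ediacaran; span 339 million years

A: 470 Ma lies in 485.4–443.8 Ma, so Ordovician.
B: 437.4 Ma lies in 443.8–419.2 Ma, so Silurian.
C: 225 Ma lies in 251.902–201.4 Ma, so Triassic.
D: 564 Ma lies in 635–538.8 Ma, so Ediacaran.
Oldest = 564 Ma, youngest = 225 Ma → span 339 Myr.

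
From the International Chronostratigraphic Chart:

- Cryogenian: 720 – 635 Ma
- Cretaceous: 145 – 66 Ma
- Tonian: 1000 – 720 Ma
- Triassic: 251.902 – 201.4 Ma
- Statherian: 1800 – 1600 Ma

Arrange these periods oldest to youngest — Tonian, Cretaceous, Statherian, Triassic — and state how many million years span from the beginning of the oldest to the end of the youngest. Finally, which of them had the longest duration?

Statherian, Tonian, Triassic, Cretaceous; total span 1734 Myr; longest is Tonian

From the excerpt: Tonian 1000–720; Cretaceous 145–66; Statherian 1800–1600; Triassic 251.902–201.4 (Ma).
Larger Ma is earlier, so the oldest is Statherian and the youngest is Cretaceous; oldest to youngest: Statherian, Tonian, Triassic, Cretaceous.
Oldest start 1800 minus youngest end 66 gives 1734 Myr overall.
Individual lengths (start − end): Tonian 280; Cretaceous 79; Statherian 200; Triassic 50.502. The largest is Tonian at 280 Myr.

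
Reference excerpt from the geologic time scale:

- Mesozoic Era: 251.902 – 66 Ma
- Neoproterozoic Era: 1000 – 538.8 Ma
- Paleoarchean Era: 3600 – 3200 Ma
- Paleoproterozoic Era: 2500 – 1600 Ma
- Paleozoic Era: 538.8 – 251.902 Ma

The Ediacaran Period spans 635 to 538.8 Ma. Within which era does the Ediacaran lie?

The Ediacaran (635–538.8 Ma) lies entirely within 1000–538.8 Ma, the Neoproterozoic Era.

Neoproterozoic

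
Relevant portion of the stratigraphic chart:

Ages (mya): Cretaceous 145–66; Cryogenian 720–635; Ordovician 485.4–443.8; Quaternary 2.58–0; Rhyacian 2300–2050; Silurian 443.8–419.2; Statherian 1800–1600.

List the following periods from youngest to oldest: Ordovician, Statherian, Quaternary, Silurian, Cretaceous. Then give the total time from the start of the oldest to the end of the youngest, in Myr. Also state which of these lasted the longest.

Quaternary, Cretaceous, Silurian, Ordovician, Statherian; total span 1800 Myr; longest is Statherian

Start ages (Ma): Statherian 1800, Ordovician 485.4, Silurian 443.8, Cretaceous 145, Quaternary 2.58.
Ordered youngest to oldest: Quaternary, Cretaceous, Silurian, Ordovician, Statherian.
Span = 1800 − 0 = 1800 Myr.
Durations: Cretaceous 79, Ordovician 41.6, Statherian 200, Quaternary 2.58, Silurian 24.6 → longest is Statherian (200 Myr).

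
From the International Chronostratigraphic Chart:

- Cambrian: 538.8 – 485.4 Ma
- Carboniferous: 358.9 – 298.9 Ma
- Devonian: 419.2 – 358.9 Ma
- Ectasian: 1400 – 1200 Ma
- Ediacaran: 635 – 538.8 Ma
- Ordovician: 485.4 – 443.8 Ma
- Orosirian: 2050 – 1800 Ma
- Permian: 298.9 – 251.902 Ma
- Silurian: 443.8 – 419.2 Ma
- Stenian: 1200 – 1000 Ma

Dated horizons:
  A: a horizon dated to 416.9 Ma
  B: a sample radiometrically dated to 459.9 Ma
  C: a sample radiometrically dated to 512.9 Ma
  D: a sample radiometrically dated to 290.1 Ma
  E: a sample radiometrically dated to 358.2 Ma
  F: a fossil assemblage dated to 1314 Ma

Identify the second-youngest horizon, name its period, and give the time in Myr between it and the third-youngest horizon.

E, in the Carboniferous; 58.7 million years to A

Sorted youngest-first by Ma: D (290.1), E (358.2), A (416.9), B (459.9), C (512.9), F (1314).
The second youngest is E at 358.2 Ma, which lies in 358.9–298.9 Ma: the Carboniferous.
The third youngest is A at 416.9 Ma; separation = |358.2 − 416.9| = 58.7 Myr.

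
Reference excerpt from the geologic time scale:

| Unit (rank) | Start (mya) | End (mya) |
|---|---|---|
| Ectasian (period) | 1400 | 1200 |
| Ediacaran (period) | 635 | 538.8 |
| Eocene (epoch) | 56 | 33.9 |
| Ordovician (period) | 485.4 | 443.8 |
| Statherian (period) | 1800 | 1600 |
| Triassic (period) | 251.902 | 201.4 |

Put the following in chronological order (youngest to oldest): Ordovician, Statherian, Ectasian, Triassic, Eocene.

Eocene, Triassic, Ordovician, Ectasian, Statherian

Read off each span (Ma): Ordovician 485.4–443.8; Statherian 1800–1600; Ectasian 1400–1200; Triassic 251.902–201.4; Eocene 56–33.9.
Larger Ma is older, so oldest→youngest is Statherian, Ectasian, Ordovician, Triassic, Eocene; reverse it for youngest→oldest.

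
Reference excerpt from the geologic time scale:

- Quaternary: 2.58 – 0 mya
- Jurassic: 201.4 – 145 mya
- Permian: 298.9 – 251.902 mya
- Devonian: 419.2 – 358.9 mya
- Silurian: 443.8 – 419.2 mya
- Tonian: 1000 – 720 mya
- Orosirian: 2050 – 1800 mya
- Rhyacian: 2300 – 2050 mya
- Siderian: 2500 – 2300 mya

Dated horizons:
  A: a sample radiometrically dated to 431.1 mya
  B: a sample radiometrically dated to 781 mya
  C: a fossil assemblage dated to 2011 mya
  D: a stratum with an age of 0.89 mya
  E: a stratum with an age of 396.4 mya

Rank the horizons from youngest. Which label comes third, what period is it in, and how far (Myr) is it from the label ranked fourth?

Smaller Ma means younger, so youngest first: D 0.89 < E 396.4 < A 431.1 < B 781 < C 2011.
Counting 3 along gives A (431.1 Ma); the excerpt puts that inside the Silurian, 443.8–419.2 Ma.
Next in line is B (781 Ma), and 781 − 431.1 = 349.9 Myr.

A, in the Silurian; 349.9 million years to B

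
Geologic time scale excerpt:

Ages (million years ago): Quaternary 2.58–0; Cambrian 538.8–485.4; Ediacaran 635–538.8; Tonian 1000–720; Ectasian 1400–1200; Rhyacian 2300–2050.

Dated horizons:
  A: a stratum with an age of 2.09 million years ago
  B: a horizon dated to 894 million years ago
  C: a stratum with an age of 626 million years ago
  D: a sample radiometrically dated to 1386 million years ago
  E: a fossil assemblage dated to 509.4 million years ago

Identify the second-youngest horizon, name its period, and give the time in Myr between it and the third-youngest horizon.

Smaller Ma means younger, so youngest first: A 2.09 < E 509.4 < C 626 < B 894 < D 1386.
Counting 2 along gives E (509.4 Ma); the excerpt puts that inside the Cambrian, 538.8–485.4 Ma.
Next in line is C (626 Ma), and 626 − 509.4 = 116.6 Myr.

E, in the Cambrian; 116.6 million years to C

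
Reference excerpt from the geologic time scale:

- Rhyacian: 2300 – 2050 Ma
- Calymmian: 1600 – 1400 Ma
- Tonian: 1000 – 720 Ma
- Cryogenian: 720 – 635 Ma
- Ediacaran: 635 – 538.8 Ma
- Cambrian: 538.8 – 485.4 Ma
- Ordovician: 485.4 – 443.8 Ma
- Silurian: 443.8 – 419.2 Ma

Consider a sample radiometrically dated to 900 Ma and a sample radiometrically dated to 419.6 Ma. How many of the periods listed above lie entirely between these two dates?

900 Ma sits inside the Tonian (1000–720) and 419.6 Ma inside the Silurian (443.8–419.2); neither of those is wholly between the two dates.
The listed periods lying completely between them are Cryogenian, Ediacaran, Cambrian, Ordovician — 4 in all.

4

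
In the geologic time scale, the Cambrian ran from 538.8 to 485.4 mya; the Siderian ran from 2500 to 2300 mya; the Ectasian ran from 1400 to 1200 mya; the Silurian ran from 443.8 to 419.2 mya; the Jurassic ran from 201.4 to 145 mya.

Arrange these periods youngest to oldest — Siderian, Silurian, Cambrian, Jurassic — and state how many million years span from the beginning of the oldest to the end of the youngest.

From the excerpt: Siderian 2500–2300; Silurian 443.8–419.2; Cambrian 538.8–485.4; Jurassic 201.4–145 (Ma).
Larger Ma is earlier, so the oldest is Siderian and the youngest is Jurassic; youngest to oldest: Jurassic, Silurian, Cambrian, Siderian.
Oldest start 2500 minus youngest end 145 gives 2355 Myr overall.

Jurassic → Silurian → Cambrian → Siderian; total span 2355 Myr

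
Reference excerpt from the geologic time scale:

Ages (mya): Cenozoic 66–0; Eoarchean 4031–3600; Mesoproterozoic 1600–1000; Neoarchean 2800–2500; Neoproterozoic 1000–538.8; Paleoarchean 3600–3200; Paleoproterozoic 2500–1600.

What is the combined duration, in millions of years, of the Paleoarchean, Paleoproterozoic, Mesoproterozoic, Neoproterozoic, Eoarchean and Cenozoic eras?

Duration is start − end for each: (3600 − 3200) + (2500 − 1600) + (1600 − 1000) + (1000 − 538.8) + (4031 − 3600) + (66 − 0).
That is 400 + 900 + 600 + 461.2 + 431 + 66, which totals 2858.2 million years.

2858.2 million years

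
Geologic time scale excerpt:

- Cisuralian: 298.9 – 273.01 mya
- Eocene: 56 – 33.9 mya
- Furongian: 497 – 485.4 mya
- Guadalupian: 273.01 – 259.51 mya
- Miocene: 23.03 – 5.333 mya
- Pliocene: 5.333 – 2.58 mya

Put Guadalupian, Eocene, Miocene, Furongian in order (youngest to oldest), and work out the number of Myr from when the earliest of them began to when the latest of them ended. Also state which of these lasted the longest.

Miocene, Eocene, Guadalupian, Furongian; total span 491.667 Myr; longest is Eocene

Start ages (Ma): Furongian 497, Guadalupian 273.01, Eocene 56, Miocene 23.03.
Ordered youngest to oldest: Miocene, Eocene, Guadalupian, Furongian.
Span = 497 − 5.333 = 491.667 Myr.
Durations: Furongian 11.6, Miocene 17.697, Eocene 22.1, Guadalupian 13.5 → longest is Eocene (22.1 Myr).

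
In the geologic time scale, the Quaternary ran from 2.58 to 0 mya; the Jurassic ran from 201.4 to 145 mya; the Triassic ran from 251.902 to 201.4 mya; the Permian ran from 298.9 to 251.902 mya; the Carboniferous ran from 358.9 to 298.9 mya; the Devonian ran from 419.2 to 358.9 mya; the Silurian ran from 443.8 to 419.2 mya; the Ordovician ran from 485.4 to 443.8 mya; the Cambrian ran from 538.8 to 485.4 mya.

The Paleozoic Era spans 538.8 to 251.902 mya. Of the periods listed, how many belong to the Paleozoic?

Periods inside 538.8–251.902 Ma: Cambrian, Ordovician, Silurian, Devonian, Carboniferous, Permian — 6 in total.

6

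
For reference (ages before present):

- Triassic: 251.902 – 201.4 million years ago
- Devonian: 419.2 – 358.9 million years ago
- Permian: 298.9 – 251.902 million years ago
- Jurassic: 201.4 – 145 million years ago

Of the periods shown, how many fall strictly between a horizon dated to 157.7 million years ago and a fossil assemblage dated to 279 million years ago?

279 Ma sits inside the Permian (298.9–251.902) and 157.7 Ma inside the Jurassic (201.4–145); neither of those is wholly between the two dates.
The listed periods lying completely between them are Triassic — 1 in all.

1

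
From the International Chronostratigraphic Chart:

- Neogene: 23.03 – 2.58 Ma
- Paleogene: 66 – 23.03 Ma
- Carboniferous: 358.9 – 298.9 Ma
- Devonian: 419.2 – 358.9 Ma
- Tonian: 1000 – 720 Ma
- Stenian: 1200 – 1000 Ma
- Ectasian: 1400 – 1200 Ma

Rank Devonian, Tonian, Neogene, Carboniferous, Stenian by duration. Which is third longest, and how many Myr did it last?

Devonian, 60.3 million years

Start − end for each: Devonian 419.2 − 358.9 = 60.3; Tonian 1000 − 720 = 280; Neogene 23.03 − 2.58 = 20.45; Carboniferous 358.9 − 298.9 = 60; Stenian 1200 − 1000 = 200.
Ranking these from longest: Tonian > Stenian > Devonian > Carboniferous > Neogene.
Position 3 in that ranking is Devonian, which lasted 60.3 Myr.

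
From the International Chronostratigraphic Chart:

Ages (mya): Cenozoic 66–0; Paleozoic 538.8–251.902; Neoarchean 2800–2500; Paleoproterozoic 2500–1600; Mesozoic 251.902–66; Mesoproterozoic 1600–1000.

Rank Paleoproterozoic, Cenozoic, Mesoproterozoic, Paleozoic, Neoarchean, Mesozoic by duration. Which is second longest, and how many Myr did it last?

Mesoproterozoic, 600 million years

Start − end for each: Paleoproterozoic 2500 − 1600 = 900; Cenozoic 66 − 0 = 66; Mesoproterozoic 1600 − 1000 = 600; Paleozoic 538.8 − 251.902 = 286.898; Neoarchean 2800 − 2500 = 300; Mesozoic 251.902 − 66 = 185.902.
Ranking these from longest: Paleoproterozoic > Mesoproterozoic > Neoarchean > Paleozoic > Mesozoic > Cenozoic.
Position 2 in that ranking is Mesoproterozoic, which lasted 600 Myr.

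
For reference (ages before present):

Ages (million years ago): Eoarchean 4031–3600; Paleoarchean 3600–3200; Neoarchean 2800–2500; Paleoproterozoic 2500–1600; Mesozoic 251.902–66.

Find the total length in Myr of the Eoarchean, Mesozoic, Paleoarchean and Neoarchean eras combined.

Each duration: Eoarchean = 431; Mesozoic = 185.902; Paleoarchean = 400; Neoarchean = 300.
Sum: 431 + 185.902 + 400 + 300 = 1316.902 Myr.

1316.902 million years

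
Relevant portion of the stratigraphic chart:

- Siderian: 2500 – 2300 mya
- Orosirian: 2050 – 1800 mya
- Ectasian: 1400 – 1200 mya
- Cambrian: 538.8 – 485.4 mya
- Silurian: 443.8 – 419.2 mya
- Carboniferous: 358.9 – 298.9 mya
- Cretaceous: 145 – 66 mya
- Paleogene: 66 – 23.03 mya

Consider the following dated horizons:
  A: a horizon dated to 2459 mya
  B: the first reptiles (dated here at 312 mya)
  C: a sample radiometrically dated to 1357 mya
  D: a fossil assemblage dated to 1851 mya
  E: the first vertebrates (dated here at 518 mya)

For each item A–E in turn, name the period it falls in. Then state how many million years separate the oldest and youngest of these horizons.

Match each age against the start–end ranges in the excerpt: A = 2459 Ma → Siderian (2500–2300); B = 312 Ma → Carboniferous (358.9–298.9); C = 1357 Ma → Ectasian (1400–1200); D = 1851 Ma → Orosirian (2050–1800); E = 518 Ma → Cambrian (538.8–485.4).
The largest age is 2459 Ma and the smallest is 312 Ma; their difference is 2147 Myr.

A — Siderian; B — Carboniferous; C — Ectasian; D — Orosirian; E — Cambrian; span 2147 million years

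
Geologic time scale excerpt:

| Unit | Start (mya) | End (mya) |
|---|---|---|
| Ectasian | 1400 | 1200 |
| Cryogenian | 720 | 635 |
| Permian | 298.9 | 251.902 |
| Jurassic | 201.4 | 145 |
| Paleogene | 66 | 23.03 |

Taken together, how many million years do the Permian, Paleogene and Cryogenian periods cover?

174.968 million years

Each duration: Permian = 46.998; Paleogene = 42.97; Cryogenian = 85.
Sum: 46.998 + 42.97 + 85 = 174.968 Myr.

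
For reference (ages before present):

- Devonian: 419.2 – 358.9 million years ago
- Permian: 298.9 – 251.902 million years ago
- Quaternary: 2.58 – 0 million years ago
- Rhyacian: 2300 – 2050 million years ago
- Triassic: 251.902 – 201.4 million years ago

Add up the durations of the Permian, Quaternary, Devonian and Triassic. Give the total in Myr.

Duration is start − end for each: (298.9 − 251.902) + (2.58 − 0) + (419.2 − 358.9) + (251.902 − 201.4).
That is 46.998 + 2.58 + 60.3 + 50.502, which totals 160.38 million years.

160.38 million years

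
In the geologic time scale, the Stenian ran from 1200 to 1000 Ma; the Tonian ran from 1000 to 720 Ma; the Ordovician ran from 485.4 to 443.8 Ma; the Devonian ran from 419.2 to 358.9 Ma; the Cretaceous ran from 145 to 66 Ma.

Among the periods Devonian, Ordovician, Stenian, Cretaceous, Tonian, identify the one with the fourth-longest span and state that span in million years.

Devonian, 60.3 million years

Durations: Devonian 60.3; Ordovician 41.6; Stenian 200; Cretaceous 79; Tonian 280 Myr.
Sorted longest-first: Tonian (280), Stenian (200), Cretaceous (79), Devonian (60.3), Ordovician (41.6).
The fourth longest is Devonian at 60.3 Myr.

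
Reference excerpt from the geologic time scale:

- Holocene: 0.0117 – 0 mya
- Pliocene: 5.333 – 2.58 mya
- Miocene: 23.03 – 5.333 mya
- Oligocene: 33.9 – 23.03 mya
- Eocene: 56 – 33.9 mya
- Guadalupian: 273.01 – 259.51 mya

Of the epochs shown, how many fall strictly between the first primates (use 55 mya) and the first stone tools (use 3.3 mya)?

2

The older date is 55 Ma and the younger is 3.3 Ma.
Epochs with start < 55 and end > 3.3 Ma: Oligocene (33.9–23.03), Miocene (23.03–5.333).
That is 2 complete epochs.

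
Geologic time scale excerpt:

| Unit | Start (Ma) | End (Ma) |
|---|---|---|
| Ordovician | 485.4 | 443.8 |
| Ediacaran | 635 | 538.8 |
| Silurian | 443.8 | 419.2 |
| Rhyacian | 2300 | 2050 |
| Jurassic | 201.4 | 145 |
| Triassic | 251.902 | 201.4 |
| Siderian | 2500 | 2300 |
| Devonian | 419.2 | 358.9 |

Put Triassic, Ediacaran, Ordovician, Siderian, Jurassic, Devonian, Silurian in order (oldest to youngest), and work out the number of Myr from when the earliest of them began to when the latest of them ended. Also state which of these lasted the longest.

Siderian, Ediacaran, Ordovician, Silurian, Devonian, Triassic, Jurassic; total span 2355 Myr; longest is Siderian

Start ages (Ma): Siderian 2500, Ediacaran 635, Ordovician 485.4, Silurian 443.8, Devonian 419.2, Triassic 251.902, Jurassic 201.4.
Ordered oldest to youngest: Siderian, Ediacaran, Ordovician, Silurian, Devonian, Triassic, Jurassic.
Span = 2500 − 145 = 2355 Myr.
Durations: Devonian 60.3, Siderian 200, Silurian 24.6, Ordovician 41.6, Ediacaran 96.2, Triassic 50.502, Jurassic 56.4 → longest is Siderian (200 Myr).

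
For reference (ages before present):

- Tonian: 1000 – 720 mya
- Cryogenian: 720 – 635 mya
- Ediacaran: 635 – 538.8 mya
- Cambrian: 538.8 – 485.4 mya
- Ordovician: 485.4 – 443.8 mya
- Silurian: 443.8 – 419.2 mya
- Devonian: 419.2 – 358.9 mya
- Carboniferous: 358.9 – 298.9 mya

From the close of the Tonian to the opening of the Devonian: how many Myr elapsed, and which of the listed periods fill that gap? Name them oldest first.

300.8 million years; Cryogenian, Ediacaran, Cambrian, Ordovician, Silurian

End of Tonian = 720 Ma; start of Devonian = 419.2 Ma.
Gap = 720 − 419.2 = 300.8 Myr.
Periods wholly inside 720–419.2 Ma: Cryogenian (720–635), Ediacaran (635–538.8), Cambrian (538.8–485.4), Ordovician (485.4–443.8), Silurian (443.8–419.2).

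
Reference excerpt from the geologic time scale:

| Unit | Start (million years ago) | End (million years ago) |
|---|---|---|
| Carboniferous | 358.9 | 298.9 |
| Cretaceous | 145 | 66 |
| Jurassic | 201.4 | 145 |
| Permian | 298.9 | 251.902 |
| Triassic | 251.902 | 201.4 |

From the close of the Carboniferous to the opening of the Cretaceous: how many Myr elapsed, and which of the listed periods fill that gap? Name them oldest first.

153.9 million years; Permian, Triassic, Jurassic

End of Carboniferous = 298.9 Ma; start of Cretaceous = 145 Ma.
Gap = 298.9 − 145 = 153.9 Myr.
Periods wholly inside 298.9–145 Ma: Permian (298.9–251.902), Triassic (251.902–201.4), Jurassic (201.4–145).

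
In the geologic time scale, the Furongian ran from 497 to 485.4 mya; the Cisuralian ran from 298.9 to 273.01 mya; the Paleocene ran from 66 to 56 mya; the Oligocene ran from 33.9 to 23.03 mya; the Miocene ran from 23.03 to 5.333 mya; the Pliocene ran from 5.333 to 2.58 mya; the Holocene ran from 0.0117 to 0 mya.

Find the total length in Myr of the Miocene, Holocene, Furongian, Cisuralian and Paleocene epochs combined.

Duration is start − end for each: (23.03 − 5.333) + (0.0117 − 0) + (497 − 485.4) + (298.9 − 273.01) + (66 − 56).
That is 17.697 + 0.0117 + 11.6 + 25.89 + 10, which totals 65.1987 million years.

65.1987 million years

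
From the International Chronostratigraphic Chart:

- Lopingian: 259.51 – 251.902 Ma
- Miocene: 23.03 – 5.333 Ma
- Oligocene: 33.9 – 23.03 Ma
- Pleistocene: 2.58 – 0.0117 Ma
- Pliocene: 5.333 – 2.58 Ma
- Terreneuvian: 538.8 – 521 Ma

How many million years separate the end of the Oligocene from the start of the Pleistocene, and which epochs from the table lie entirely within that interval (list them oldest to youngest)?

End of Oligocene = 23.03 Ma; start of Pleistocene = 2.58 Ma.
Gap = 23.03 − 2.58 = 20.45 Myr.
Epochs wholly inside 23.03–2.58 Ma: Miocene (23.03–5.333), Pliocene (5.333–2.58).

20.45 million years; Miocene, Pliocene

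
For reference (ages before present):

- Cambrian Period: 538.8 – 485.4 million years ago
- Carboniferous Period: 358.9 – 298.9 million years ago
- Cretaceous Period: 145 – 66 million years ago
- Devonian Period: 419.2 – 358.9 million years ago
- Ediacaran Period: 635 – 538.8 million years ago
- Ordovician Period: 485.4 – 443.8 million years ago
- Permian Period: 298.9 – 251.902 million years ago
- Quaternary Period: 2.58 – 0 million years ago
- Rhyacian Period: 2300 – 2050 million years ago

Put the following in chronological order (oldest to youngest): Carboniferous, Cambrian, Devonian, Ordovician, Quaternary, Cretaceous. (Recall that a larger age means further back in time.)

Read off each span (Ma): Carboniferous 358.9–298.9; Cambrian 538.8–485.4; Devonian 419.2–358.9; Ordovician 485.4–443.8; Quaternary 2.58–0; Cretaceous 145–66.
Larger Ma is older, so oldest→youngest is Cambrian, Ordovician, Devonian, Carboniferous, Cretaceous, Quaternary.

Cambrian, Ordovician, Devonian, Carboniferous, Cretaceous, Quaternary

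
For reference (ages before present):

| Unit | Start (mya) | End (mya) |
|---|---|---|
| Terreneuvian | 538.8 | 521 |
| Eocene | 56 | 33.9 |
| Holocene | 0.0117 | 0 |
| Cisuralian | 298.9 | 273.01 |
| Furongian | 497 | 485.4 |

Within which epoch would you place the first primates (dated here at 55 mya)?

Eocene

55 Ma lies between 56 and 33.9 Ma, so it falls in the Eocene.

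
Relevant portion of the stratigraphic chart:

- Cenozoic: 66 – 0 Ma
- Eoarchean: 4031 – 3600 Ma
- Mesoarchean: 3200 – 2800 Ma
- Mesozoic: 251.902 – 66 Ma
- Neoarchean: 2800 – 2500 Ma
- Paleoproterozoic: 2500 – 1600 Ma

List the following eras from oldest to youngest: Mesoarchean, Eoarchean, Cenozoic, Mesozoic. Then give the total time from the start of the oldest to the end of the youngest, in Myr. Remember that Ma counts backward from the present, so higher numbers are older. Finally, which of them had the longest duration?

From the excerpt: Mesoarchean 3200–2800; Eoarchean 4031–3600; Cenozoic 66–0; Mesozoic 251.902–66 (Ma).
Larger Ma is earlier, so the oldest is Eoarchean and the youngest is Cenozoic; oldest to youngest: Eoarchean, Mesoarchean, Mesozoic, Cenozoic.
Oldest start 4031 minus youngest end 0 gives 4031 Myr overall.
Individual lengths (start − end): Mesozoic 185.902; Eoarchean 431; Cenozoic 66; Mesoarchean 400. The largest is Eoarchean at 431 Myr.

Eoarchean, Mesoarchean, Mesozoic, Cenozoic; total span 4031 Myr; longest is Eoarchean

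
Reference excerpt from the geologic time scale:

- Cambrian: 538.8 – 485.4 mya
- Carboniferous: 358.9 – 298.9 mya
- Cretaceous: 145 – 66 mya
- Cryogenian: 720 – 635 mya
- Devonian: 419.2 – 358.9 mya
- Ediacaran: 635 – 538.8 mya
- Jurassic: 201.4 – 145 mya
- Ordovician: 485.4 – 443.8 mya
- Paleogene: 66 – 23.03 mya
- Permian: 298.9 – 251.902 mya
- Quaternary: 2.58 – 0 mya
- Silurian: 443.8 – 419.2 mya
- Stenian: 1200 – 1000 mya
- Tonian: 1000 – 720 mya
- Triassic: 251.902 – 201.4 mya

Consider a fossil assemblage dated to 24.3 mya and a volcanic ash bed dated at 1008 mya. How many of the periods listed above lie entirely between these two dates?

12

The older date is 1008 Ma and the younger is 24.3 Ma.
Periods with start < 1008 and end > 24.3 Ma: Tonian (1000–720), Cryogenian (720–635), Ediacaran (635–538.8), Cambrian (538.8–485.4), Ordovician (485.4–443.8), Silurian (443.8–419.2), Devonian (419.2–358.9), Carboniferous (358.9–298.9), Permian (298.9–251.902), Triassic (251.902–201.4), Jurassic (201.4–145), Cretaceous (145–66).
That is 12 complete periods.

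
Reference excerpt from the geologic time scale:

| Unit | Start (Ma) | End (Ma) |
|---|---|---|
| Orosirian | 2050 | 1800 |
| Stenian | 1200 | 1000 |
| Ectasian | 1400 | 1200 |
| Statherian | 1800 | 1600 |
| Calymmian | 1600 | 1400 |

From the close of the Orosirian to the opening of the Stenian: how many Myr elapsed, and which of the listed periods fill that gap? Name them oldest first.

The Orosirian closes at 1800 Ma and the Stenian opens at 1200 Ma, so the interval is 1800 − 1200 = 600 Myr.
A period fits inside if it starts at or after 1800 Ma and ends at or before 1200 Ma; oldest first that gives Statherian, Calymmian, Ectasian.

600 million years; Statherian, Calymmian, Ectasian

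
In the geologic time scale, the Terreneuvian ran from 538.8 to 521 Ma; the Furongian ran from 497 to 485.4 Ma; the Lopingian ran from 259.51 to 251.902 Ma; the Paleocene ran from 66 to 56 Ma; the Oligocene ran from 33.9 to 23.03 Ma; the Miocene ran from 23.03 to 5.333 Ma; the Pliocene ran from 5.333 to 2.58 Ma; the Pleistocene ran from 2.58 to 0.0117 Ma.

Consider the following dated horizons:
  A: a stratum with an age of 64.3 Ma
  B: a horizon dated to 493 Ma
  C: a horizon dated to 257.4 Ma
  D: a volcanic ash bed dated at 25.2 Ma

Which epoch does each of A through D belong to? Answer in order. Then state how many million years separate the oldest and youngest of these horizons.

A — Paleocene; B — Furongian; C — Lopingian; D — Oligocene; span 467.8 million years

A: 64.3 Ma lies in 66–56 Ma, so Paleocene.
B: 493 Ma lies in 497–485.4 Ma, so Furongian.
C: 257.4 Ma lies in 259.51–251.902 Ma, so Lopingian.
D: 25.2 Ma lies in 33.9–23.03 Ma, so Oligocene.
Oldest = 493 Ma, youngest = 25.2 Ma → span 467.8 Myr.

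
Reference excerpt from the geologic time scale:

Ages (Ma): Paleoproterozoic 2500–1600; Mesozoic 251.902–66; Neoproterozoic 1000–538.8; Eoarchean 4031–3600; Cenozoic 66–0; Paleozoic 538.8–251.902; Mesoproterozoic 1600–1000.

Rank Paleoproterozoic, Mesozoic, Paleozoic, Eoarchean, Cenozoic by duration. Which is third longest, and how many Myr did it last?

Start − end for each: Paleoproterozoic 2500 − 1600 = 900; Mesozoic 251.902 − 66 = 185.902; Paleozoic 538.8 − 251.902 = 286.898; Eoarchean 4031 − 3600 = 431; Cenozoic 66 − 0 = 66.
Ranking these from longest: Paleoproterozoic > Eoarchean > Paleozoic > Mesozoic > Cenozoic.
Position 3 in that ranking is Paleozoic, which lasted 286.898 Myr.

Paleozoic, 286.898 million years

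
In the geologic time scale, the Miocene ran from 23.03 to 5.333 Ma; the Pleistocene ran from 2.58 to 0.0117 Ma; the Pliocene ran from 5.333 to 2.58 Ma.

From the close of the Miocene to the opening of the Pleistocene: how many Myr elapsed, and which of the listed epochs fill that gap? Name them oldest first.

2.753 million years; Pliocene

End of Miocene = 5.333 Ma; start of Pleistocene = 2.58 Ma.
Gap = 5.333 − 2.58 = 2.753 Myr.
Epochs wholly inside 5.333–2.58 Ma: Pliocene (5.333–2.58).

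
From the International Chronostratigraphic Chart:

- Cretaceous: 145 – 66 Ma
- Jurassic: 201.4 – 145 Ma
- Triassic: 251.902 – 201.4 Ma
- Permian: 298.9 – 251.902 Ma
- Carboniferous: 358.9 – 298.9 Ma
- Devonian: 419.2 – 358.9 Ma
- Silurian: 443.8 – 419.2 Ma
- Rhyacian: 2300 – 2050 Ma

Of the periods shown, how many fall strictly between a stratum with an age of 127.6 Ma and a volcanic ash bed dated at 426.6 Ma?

5

426.6 Ma sits inside the Silurian (443.8–419.2) and 127.6 Ma inside the Cretaceous (145–66); neither of those is wholly between the two dates.
The listed periods lying completely between them are Devonian, Carboniferous, Permian, Triassic, Jurassic — 5 in all.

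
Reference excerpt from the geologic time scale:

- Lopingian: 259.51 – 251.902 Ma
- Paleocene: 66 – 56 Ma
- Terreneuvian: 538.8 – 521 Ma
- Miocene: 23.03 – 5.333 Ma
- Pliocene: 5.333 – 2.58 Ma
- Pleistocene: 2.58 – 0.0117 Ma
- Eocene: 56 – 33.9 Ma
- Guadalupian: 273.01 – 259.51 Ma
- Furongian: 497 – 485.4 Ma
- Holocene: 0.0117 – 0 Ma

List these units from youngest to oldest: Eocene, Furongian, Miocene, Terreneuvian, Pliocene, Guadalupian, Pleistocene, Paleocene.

Read off each span (Ma): Eocene 56–33.9; Furongian 497–485.4; Miocene 23.03–5.333; Terreneuvian 538.8–521; Pliocene 5.333–2.58; Guadalupian 273.01–259.51; Pleistocene 2.58–0.0117; Paleocene 66–56.
Larger Ma is older, so oldest→youngest is Terreneuvian, Furongian, Guadalupian, Paleocene, Eocene, Miocene, Pliocene, Pleistocene; reverse it for youngest→oldest.

Pleistocene, Pliocene, Miocene, Eocene, Paleocene, Guadalupian, Furongian, Terreneuvian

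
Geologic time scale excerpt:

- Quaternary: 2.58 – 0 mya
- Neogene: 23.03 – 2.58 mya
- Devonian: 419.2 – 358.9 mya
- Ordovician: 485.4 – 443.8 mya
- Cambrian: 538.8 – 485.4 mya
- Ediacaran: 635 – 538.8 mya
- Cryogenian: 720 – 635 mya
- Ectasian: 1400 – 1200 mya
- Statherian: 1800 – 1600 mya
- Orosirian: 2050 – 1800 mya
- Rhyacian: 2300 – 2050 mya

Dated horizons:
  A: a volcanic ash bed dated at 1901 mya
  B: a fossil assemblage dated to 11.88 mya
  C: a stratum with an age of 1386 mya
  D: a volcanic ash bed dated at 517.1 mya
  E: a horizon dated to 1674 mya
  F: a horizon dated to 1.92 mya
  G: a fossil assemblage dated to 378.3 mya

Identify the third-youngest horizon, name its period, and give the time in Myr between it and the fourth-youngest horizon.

G, in the Devonian; 138.8 million years to D

Smaller Ma means younger, so youngest first: F 1.92 < B 11.88 < G 378.3 < D 517.1 < C 1386 < E 1674 < A 1901.
Counting 3 along gives G (378.3 Ma); the excerpt puts that inside the Devonian, 419.2–358.9 Ma.
Next in line is D (517.1 Ma), and 517.1 − 378.3 = 138.8 Myr.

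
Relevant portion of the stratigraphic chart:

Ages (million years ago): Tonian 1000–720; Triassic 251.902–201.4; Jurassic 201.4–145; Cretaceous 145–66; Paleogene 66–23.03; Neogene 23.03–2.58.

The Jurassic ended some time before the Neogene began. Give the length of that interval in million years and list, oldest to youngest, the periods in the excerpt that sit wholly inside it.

The Jurassic closes at 145 Ma and the Neogene opens at 23.03 Ma, so the interval is 145 − 23.03 = 121.97 Myr.
A period fits inside if it starts at or after 145 Ma and ends at or before 23.03 Ma; oldest first that gives Cretaceous, Paleogene.

121.97 million years; Cretaceous, Paleogene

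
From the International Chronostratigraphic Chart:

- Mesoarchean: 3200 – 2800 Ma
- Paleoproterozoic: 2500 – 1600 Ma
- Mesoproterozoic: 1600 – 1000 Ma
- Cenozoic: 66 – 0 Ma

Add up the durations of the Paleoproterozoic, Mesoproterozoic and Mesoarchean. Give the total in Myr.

Duration is start − end for each: (2500 − 1600) + (1600 − 1000) + (3200 − 2800).
That is 900 + 600 + 400, which totals 1900 million years.

1900 million years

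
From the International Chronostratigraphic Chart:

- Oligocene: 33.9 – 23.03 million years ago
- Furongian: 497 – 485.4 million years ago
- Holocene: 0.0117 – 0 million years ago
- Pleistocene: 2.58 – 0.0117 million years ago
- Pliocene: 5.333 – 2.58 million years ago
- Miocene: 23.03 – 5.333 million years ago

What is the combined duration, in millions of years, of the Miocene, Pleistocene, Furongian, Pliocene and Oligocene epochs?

45.4883 million years

Duration is start − end for each: (23.03 − 5.333) + (2.58 − 0.0117) + (497 − 485.4) + (5.333 − 2.58) + (33.9 − 23.03).
That is 17.697 + 2.5683 + 11.6 + 2.753 + 10.87, which totals 45.4883 million years.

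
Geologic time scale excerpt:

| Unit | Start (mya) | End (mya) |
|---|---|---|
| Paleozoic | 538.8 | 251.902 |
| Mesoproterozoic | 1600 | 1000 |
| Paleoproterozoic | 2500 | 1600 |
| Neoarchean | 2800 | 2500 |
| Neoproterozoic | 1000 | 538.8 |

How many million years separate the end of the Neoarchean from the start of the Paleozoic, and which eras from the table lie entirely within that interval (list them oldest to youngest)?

End of Neoarchean = 2500 Ma; start of Paleozoic = 538.8 Ma.
Gap = 2500 − 538.8 = 1961.2 Myr.
Eras wholly inside 2500–538.8 Ma: Paleoproterozoic (2500–1600), Mesoproterozoic (1600–1000), Neoproterozoic (1000–538.8).

1961.2 million years; Paleoproterozoic, Mesoproterozoic, Neoproterozoic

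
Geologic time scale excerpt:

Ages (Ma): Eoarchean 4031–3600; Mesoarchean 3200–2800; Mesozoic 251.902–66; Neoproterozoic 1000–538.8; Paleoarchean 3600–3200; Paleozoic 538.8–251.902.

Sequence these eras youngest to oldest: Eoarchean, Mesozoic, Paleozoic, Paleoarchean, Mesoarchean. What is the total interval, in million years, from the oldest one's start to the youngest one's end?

From the excerpt: Eoarchean 4031–3600; Mesozoic 251.902–66; Paleozoic 538.8–251.902; Paleoarchean 3600–3200; Mesoarchean 3200–2800 (Ma).
Larger Ma is earlier, so the oldest is Eoarchean and the youngest is Mesozoic; youngest to oldest: Mesozoic, Paleozoic, Mesoarchean, Paleoarchean, Eoarchean.
Oldest start 4031 minus youngest end 66 gives 3965 Myr overall.

Mesozoic, Paleozoic, Mesoarchean, Paleoarchean, Eoarchean; total span 3965 Myr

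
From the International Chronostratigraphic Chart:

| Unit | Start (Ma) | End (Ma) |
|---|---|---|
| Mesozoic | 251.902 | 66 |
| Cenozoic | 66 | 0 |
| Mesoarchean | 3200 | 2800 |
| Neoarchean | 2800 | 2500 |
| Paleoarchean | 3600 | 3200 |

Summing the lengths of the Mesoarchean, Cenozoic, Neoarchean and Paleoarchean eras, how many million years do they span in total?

1166 million years

Each duration: Mesoarchean = 400; Cenozoic = 66; Neoarchean = 300; Paleoarchean = 400.
Sum: 400 + 66 + 300 + 400 = 1166 Myr.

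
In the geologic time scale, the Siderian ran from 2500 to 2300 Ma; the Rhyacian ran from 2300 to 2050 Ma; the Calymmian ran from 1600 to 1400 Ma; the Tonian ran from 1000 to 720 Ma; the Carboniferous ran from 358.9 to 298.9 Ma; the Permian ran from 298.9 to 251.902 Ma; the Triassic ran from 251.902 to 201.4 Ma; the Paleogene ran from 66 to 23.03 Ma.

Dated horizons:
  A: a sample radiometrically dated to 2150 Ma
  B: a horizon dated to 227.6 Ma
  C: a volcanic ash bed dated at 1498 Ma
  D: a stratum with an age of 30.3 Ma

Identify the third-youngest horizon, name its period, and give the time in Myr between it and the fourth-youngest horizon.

C, in the Calymmian; 652 million years to A

Sorted youngest-first by Ma: D (30.3), B (227.6), C (1498), A (2150).
The third youngest is C at 1498 Ma, which lies in 1600–1400 Ma: the Calymmian.
The fourth youngest is A at 2150 Ma; separation = |1498 − 2150| = 652 Myr.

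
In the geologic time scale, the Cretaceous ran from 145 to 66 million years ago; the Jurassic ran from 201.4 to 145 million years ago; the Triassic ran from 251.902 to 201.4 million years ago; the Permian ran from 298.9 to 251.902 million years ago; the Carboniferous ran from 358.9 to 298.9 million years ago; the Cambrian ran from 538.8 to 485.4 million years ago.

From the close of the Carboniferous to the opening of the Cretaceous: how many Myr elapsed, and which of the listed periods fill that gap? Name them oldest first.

153.9 million years; Permian, Triassic, Jurassic

End of Carboniferous = 298.9 Ma; start of Cretaceous = 145 Ma.
Gap = 298.9 − 145 = 153.9 Myr.
Periods wholly inside 298.9–145 Ma: Permian (298.9–251.902), Triassic (251.902–201.4), Jurassic (201.4–145).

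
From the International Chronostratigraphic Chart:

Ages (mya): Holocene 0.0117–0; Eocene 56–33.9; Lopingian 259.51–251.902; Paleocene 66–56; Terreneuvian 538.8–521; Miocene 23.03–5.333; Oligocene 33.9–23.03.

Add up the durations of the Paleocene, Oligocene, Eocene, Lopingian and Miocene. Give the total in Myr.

68.275 million years

Each duration: Paleocene = 10; Oligocene = 10.87; Eocene = 22.1; Lopingian = 7.608; Miocene = 17.697.
Sum: 10 + 10.87 + 22.1 + 7.608 + 17.697 = 68.275 Myr.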